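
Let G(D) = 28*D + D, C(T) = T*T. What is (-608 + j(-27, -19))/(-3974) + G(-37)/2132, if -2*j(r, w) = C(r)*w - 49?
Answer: -8892623/4236284 ≈ -2.0992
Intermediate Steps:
C(T) = T²
j(r, w) = 49/2 - w*r²/2 (j(r, w) = -(r²*w - 49)/2 = -(w*r² - 49)/2 = -(-49 + w*r²)/2 = 49/2 - w*r²/2)
G(D) = 29*D
(-608 + j(-27, -19))/(-3974) + G(-37)/2132 = (-608 + (49/2 - ½*(-19)*(-27)²))/(-3974) + (29*(-37))/2132 = (-608 + (49/2 - ½*(-19)*729))*(-1/3974) - 1073*1/2132 = (-608 + (49/2 + 13851/2))*(-1/3974) - 1073/2132 = (-608 + 6950)*(-1/3974) - 1073/2132 = 6342*(-1/3974) - 1073/2132 = -3171/1987 - 1073/2132 = -8892623/4236284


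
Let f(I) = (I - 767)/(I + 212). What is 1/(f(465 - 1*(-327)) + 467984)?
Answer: 1004/469855961 ≈ 2.1368e-6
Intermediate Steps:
f(I) = (-767 + I)/(212 + I)
1/(f(465 - 1*(-327)) + 467984) = 1/((-767 + (465 - 1*(-327)))/(212 + (465 - 1*(-327))) + 467984) = 1/((-767 + (465 + 327))/(212 + (465 + 327)) + 467984) = 1/((-767 + 792)/(212 + 792) + 467984) = 1/(25/1004 + 467984) = 1/(469855961/1004) = 1004/469855961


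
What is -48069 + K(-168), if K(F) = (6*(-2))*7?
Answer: -48153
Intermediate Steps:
K(F) = -84 (K(F) = -12*7 = -84)
-48069 + K(-168) = -48069 - 84 = -48153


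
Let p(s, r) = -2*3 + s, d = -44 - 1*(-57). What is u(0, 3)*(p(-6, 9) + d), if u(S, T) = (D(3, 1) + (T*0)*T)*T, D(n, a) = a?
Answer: 3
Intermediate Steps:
d = 13 (d = -44 + 57 = 13)
u(S, T) = T (u(S, T) = (1 + (T*0)*T)*T = (1 + 0*T)*T = (1 + 0)*T = 1*T = T)
p(s, r) = -6 + s
u(0, 3)*(p(-6, 9) + d) = 3*((-6 - 6) + 13) = 3*(-12 + 13) = 3*1 = 3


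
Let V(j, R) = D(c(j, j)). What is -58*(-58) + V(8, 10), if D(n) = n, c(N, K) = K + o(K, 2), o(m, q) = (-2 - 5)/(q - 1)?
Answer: 3365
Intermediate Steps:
o(m, q) = -7/(-1 + q)
c(N, K) = -7 + K (c(N, K) = K - 7/(-1 + 2) = K - 7/1 = K - 7*1 = K - 7 = -7 + K)
V(j, R) = -7 + j
-58*(-58) + V(8, 10) = -58*(-58) + (-7 + 8) = 3364 + 1 = 3365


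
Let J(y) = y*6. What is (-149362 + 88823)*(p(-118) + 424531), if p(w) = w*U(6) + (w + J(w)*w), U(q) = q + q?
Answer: -30665485599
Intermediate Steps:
J(y) = 6*y
U(q) = 2*q
p(w) = 6*w² + 13*w (p(w) = w*(2*6) + (w + (6*w)*w) = w*12 + (w + 6*w²) = 12*w + (w + 6*w²) = 6*w² + 13*w)
(-149362 + 88823)*(p(-118) + 424531) = (-149362 + 88823)*(-118*(13 + 6*(-118)) + 424531) = -60539*(-118*(13 - 708) + 424531) = -60539*(-118*(-695) + 424531) = -60539*(82010 + 424531) = -60539*506541 = -30665485599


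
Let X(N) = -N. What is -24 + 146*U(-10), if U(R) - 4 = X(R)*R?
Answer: -14040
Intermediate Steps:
U(R) = 4 - R² (U(R) = 4 + (-R)*R = 4 - R²)
-24 + 146*U(-10) = -24 + 146*(4 - 1*(-10)²) = -24 + 146*(4 - 1*100) = -24 + 146*(4 - 100) = -24 + 146*(-96) = -24 - 14016 = -14040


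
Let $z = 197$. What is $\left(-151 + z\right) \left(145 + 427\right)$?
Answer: $26312$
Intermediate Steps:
$\left(-151 + z\right) \left(145 + 427\right) = \left(-151 + 197\right) \left(145 + 427\right) = 46 \cdot 572 = 26312$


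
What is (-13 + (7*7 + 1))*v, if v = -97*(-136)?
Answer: 488104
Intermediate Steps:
v = 13192
(-13 + (7*7 + 1))*v = (-13 + (7*7 + 1))*13192 = (-13 + (49 + 1))*13192 = (-13 + 50)*13192 = 37*13192 = 488104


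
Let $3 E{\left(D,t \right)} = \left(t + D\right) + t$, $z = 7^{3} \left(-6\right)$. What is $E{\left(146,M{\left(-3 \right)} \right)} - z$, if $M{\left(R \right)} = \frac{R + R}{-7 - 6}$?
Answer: $\frac{82172}{39} \approx 2107.0$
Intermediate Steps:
$z = -2058$ ($z = 343 \left(-6\right) = -2058$)
$M{\left(R \right)} = - \frac{2 R}{13}$ ($M{\left(R \right)} = \frac{2 R}{-13} = 2 R \left(- \frac{1}{13}\right) = - \frac{2 R}{13}$)
$E{\left(D,t \right)} = \frac{D}{3} + \frac{2 t}{3}$ ($E{\left(D,t \right)} = \frac{\left(t + D\right) + t}{3} = \frac{\left(D + t\right) + t}{3} = \frac{D + 2 t}{3} = \frac{D}{3} + \frac{2 t}{3}$)
$E{\left(146,M{\left(-3 \right)} \right)} - z = \left(\frac{1}{3} \cdot 146 + \frac{2 \left(\left(- \frac{2}{13}\right) \left(-3\right)\right)}{3}\right) - -2058 = \left(\frac{146}{3} + \frac{2}{3} \cdot \frac{6}{13}\right) + 2058 = \left(\frac{146}{3} + \frac{4}{13}\right) + 2058 = \frac{1910}{39} + 2058 = \frac{82172}{39}$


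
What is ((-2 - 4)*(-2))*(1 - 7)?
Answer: -72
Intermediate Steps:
((-2 - 4)*(-2))*(1 - 7) = -6*(-2)*(-6) = 12*(-6) = -72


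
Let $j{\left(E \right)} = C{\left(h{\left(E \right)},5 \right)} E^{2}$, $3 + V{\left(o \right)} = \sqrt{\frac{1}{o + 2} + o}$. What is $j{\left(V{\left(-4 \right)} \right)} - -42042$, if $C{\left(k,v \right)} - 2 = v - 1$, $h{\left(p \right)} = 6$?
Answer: $42069 - 54 i \sqrt{2} \approx 42069.0 - 76.368 i$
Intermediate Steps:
$C{\left(k,v \right)} = 1 + v$ ($C{\left(k,v \right)} = 2 + \left(v - 1\right) = 2 + \left(-1 + v\right) = 1 + v$)
$V{\left(o \right)} = -3 + \sqrt{o + \frac{1}{2 + o}}$ ($V{\left(o \right)} = -3 + \sqrt{\frac{1}{o + 2} + o} = -3 + \sqrt{\frac{1}{2 + o} + o} = -3 + \sqrt{o + \frac{1}{2 + o}}$)
$j{\left(E \right)} = 6 E^{2}$ ($j{\left(E \right)} = \left(1 + 5\right) E^{2} = 6 E^{2}$)
$j{\left(V{\left(-4 \right)} \right)} - -42042 = 6 \left(-3 + \sqrt{\frac{1 - 4 \left(2 - 4\right)}{2 - 4}}\right)^{2} - -42042 = 6 \left(-3 + \sqrt{\frac{1 - -8}{-2}}\right)^{2} + 42042 = 6 \left(-3 + \sqrt{- \frac{1 + 8}{2}}\right)^{2} + 42042 = 6 \left(-3 + \sqrt{\left(- \frac{1}{2}\right) 9}\right)^{2} + 42042 = 6 \left(-3 + \sqrt{- \frac{9}{2}}\right)^{2} + 42042 = 6 \left(-3 + \frac{3 i \sqrt{2}}{2}\right)^{2} + 42042 = 42042 + 6 \left(-3 + \frac{3 i \sqrt{2}}{2}\right)^{2}$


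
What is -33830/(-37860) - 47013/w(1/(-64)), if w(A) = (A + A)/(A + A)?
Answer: -177987835/3786 ≈ -47012.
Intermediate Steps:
w(A) = 1 (w(A) = (2*A)/((2*A)) = (2*A)*(1/(2*A)) = 1)
-33830/(-37860) - 47013/w(1/(-64)) = -33830/(-37860) - 47013/1 = -33830*(-1/37860) - 47013*1 = 3383/3786 - 47013 = -177987835/3786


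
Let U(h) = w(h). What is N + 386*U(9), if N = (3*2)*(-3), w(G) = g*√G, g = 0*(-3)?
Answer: -18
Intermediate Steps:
g = 0
w(G) = 0 (w(G) = 0*√G = 0)
U(h) = 0
N = -18 (N = 6*(-3) = -18)
N + 386*U(9) = -18 + 386*0 = -18 + 0 = -18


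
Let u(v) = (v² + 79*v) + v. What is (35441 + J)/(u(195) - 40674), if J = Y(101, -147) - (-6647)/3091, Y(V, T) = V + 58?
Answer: 110046247/40031541 ≈ 2.7490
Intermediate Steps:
Y(V, T) = 58 + V
u(v) = v² + 80*v
J = 498116/3091 (J = (58 + 101) - (-6647)/3091 = 159 - (-6647)/3091 = 159 - 1*(-6647/3091) = 159 + 6647/3091 = 498116/3091 ≈ 161.15)
(35441 + J)/(u(195) - 40674) = (35441 + 498116/3091)/(195*(80 + 195) - 40674) = 110046247/(3091*(195*275 - 40674)) = 110046247/(3091*(53625 - 40674)) = (110046247/3091)/12951 = (110046247/3091)*(1/12951) = 110046247/40031541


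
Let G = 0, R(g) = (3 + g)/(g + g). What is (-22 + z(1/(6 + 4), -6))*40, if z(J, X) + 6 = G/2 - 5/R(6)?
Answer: -4160/3 ≈ -1386.7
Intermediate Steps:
R(g) = (3 + g)/(2*g) (R(g) = (3 + g)/((2*g)) = (3 + g)*(1/(2*g)) = (3 + g)/(2*g))
z(J, X) = -38/3 (z(J, X) = -6 + (0/2 - 5*12/(3 + 6)) = -6 + (0*(1/2) - 5/((1/2)*(1/6)*9)) = -6 + (0 - 5/3/4) = -6 + (0 - 5*4/3) = -6 + (0 - 20/3) = -6 - 20/3 = -38/3)
(-22 + z(1/(6 + 4), -6))*40 = (-22 - 38/3)*40 = -104/3*40 = -4160/3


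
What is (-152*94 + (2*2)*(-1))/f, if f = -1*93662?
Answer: 7146/46831 ≈ 0.15259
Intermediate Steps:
f = -93662
(-152*94 + (2*2)*(-1))/f = (-152*94 + (2*2)*(-1))/(-93662) = (-14288 + 4*(-1))*(-1/93662) = (-14288 - 4)*(-1/93662) = -14292*(-1/93662) = 7146/46831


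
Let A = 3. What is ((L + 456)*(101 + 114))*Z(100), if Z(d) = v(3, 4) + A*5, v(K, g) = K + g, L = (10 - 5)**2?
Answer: 2275130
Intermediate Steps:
L = 25 (L = 5**2 = 25)
Z(d) = 22 (Z(d) = (3 + 4) + 3*5 = 7 + 15 = 22)
((L + 456)*(101 + 114))*Z(100) = ((25 + 456)*(101 + 114))*22 = (481*215)*22 = 103415*22 = 2275130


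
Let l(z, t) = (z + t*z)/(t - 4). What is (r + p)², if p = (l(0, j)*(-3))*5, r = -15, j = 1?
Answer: 225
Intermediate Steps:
l(z, t) = (z + t*z)/(-4 + t)
p = 0 (p = ((0*(1 + 1)/(-4 + 1))*(-3))*5 = ((0*2/(-3))*(-3))*5 = ((0*(-⅓)*2)*(-3))*5 = (0*(-3))*5 = 0*5 = 0)
(r + p)² = (-15 + 0)² = (-15)² = 225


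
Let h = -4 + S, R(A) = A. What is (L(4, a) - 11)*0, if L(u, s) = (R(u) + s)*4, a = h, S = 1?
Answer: 0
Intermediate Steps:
h = -3 (h = -4 + 1 = -3)
a = -3
L(u, s) = 4*s + 4*u (L(u, s) = (u + s)*4 = (s + u)*4 = 4*s + 4*u)
(L(4, a) - 11)*0 = ((4*(-3) + 4*4) - 11)*0 = ((-12 + 16) - 11)*0 = (4 - 11)*0 = -7*0 = 0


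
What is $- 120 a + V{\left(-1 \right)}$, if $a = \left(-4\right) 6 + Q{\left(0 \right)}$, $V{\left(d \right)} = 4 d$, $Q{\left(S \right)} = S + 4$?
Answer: $2396$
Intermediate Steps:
$Q{\left(S \right)} = 4 + S$
$a = -20$ ($a = \left(-4\right) 6 + \left(4 + 0\right) = -24 + 4 = -20$)
$- 120 a + V{\left(-1 \right)} = \left(-120\right) \left(-20\right) + 4 \left(-1\right) = 2400 - 4 = 2396$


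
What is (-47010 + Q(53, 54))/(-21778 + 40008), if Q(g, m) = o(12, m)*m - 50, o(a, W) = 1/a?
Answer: -94111/36460 ≈ -2.5812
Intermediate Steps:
Q(g, m) = -50 + m/12 (Q(g, m) = m/12 - 50 = -50 + m/12)
(-47010 + Q(53, 54))/(-21778 + 40008) = (-47010 + (-50 + (1/12)*54))/(-21778 + 40008) = (-47010 + (-50 + 9/2))/18230 = (-47010 - 91/2)*(1/18230) = -94111/2*1/18230 = -94111/36460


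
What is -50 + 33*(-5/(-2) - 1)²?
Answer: 97/4 ≈ 24.250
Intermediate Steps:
-50 + 33*(-5/(-2) - 1)² = -50 + 33*(-5*(-½) - 1)² = -50 + 33*(5/2 - 1)² = -50 + 33*(3/2)² = -50 + 33*(9/4) = -50 + 297/4 = 97/4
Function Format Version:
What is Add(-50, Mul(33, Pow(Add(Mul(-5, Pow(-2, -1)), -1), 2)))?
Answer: Rational(97, 4) ≈ 24.250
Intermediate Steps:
Add(-50, Mul(33, Pow(Add(Mul(-5, Pow(-2, -1)), -1), 2))) = Add(-50, Mul(33, Pow(Add(Mul(-5, Rational(-1, 2)), -1), 2))) = Add(-50, Mul(33, Pow(Add(Rational(5, 2), -1), 2))) = Add(-50, Mul(33, Pow(Rational(3, 2), 2))) = Add(-50, Mul(33, Rational(9, 4))) = Add(-50, Rational(297, 4)) = Rational(97, 4)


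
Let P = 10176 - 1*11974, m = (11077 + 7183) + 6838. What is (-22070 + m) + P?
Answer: 1230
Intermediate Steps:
m = 25098 (m = 18260 + 6838 = 25098)
P = -1798 (P = 10176 - 11974 = -1798)
(-22070 + m) + P = (-22070 + 25098) - 1798 = 3028 - 1798 = 1230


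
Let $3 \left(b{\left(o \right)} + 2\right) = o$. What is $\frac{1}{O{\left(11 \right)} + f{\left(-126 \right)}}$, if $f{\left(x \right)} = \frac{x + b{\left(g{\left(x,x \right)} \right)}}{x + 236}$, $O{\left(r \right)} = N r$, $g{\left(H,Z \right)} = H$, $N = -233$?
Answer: $- \frac{11}{28210} \approx -0.00038993$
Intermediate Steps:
$O{\left(r \right)} = - 233 r$
$b{\left(o \right)} = -2 + \frac{o}{3}$
$f{\left(x \right)} = \frac{-2 + \frac{4 x}{3}}{236 + x}$ ($f{\left(x \right)} = \frac{x + \left(-2 + \frac{x}{3}\right)}{x + 236} = \frac{-2 + \frac{4 x}{3}}{236 + x}$)
$\frac{1}{O{\left(11 \right)} + f{\left(-126 \right)}} = \frac{1}{\left(-233\right) 11 + \frac{2 \left(-3 + 2 \left(-126\right)\right)}{3 \left(236 - 126\right)}} = \frac{1}{-2563 + \frac{2 \left(-3 - 252\right)}{3 \cdot 110}} = \frac{1}{-2563 + \frac{2}{3} \cdot \frac{1}{110} \left(-255\right)} = \frac{1}{-2563 - \frac{17}{11}} = \frac{1}{- \frac{28210}{11}} = - \frac{11}{28210}$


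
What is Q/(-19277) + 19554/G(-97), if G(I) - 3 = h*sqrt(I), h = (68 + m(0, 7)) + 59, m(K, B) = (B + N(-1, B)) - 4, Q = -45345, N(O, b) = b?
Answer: 41843012532/17547872377 - 1339449*I*sqrt(97)/910301 ≈ 2.3845 - 14.492*I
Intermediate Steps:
m(K, B) = -4 + 2*B (m(K, B) = (B + B) - 4 = 2*B - 4 = -4 + 2*B)
h = 137 (h = (68 + (-4 + 2*7)) + 59 = (68 + (-4 + 14)) + 59 = (68 + 10) + 59 = 78 + 59 = 137)
G(I) = 3 + 137*sqrt(I)
Q/(-19277) + 19554/G(-97) = -45345/(-19277) + 19554/(3 + 137*sqrt(-97)) = -45345*(-1/19277) + 19554/(3 + 137*(I*sqrt(97))) = 45345/19277 + 19554/(3 + 137*I*sqrt(97))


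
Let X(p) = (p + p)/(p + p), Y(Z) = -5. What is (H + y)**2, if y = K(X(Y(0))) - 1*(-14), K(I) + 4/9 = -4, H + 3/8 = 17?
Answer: 3553225/5184 ≈ 685.42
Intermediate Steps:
H = 133/8 (H = -3/8 + 17 = 133/8 ≈ 16.625)
X(p) = 1 (X(p) = (2*p)/((2*p)) = (2*p)*(1/(2*p)) = 1)
K(I) = -40/9 (K(I) = -4/9 - 4 = -40/9)
y = 86/9 (y = -40/9 - 1*(-14) = -40/9 + 14 = 86/9 ≈ 9.5556)
(H + y)**2 = (133/8 + 86/9)**2 = (1885/72)**2 = 3553225/5184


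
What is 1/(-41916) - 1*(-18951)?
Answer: 794350115/41916 ≈ 18951.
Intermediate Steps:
1/(-41916) - 1*(-18951) = -1/41916 + 18951 = 794350115/41916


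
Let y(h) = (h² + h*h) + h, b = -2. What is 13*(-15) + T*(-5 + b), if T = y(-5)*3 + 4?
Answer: -1168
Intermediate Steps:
y(h) = h + 2*h² (y(h) = (h² + h²) + h = 2*h² + h = h + 2*h²)
T = 139 (T = -5*(1 + 2*(-5))*3 + 4 = -5*(1 - 10)*3 + 4 = -5*(-9)*3 + 4 = 45*3 + 4 = 135 + 4 = 139)
13*(-15) + T*(-5 + b) = 13*(-15) + 139*(-5 - 2) = -195 + 139*(-7) = -195 - 973 = -1168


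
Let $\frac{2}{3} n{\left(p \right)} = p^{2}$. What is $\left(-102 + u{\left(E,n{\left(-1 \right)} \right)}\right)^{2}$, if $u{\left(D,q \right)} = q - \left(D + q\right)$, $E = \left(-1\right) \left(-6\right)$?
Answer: $11664$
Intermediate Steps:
$E = 6$
$n{\left(p \right)} = \frac{3 p^{2}}{2}$
$u{\left(D,q \right)} = - D$ ($u{\left(D,q \right)} = q - \left(D + q\right) = - D$)
$\left(-102 + u{\left(E,n{\left(-1 \right)} \right)}\right)^{2} = \left(-102 - 6\right)^{2} = \left(-108\right)^{2} = 11664$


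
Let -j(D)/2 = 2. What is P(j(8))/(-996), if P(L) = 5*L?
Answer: 5/249 ≈ 0.020080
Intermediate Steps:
j(D) = -4 (j(D) = -2*2 = -4)
P(j(8))/(-996) = (5*(-4))/(-996) = -20*(-1/996) = 5/249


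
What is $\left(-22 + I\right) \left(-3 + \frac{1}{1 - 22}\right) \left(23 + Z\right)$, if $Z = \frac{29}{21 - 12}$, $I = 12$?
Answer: $\frac{151040}{189} \approx 799.15$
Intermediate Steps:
$Z = \frac{29}{9} \approx 3.2222$
$\left(-22 + I\right) \left(-3 + \frac{1}{1 - 22}\right) \left(23 + Z\right) = \left(-22 + 12\right) \left(-3 + \frac{1}{1 - 22}\right) \left(23 + \frac{29}{9}\right) = - 10 \left(-3 + \frac{1}{-21}\right) \frac{236}{9} = - 10 \left(-3 - \frac{1}{21}\right) \frac{236}{9} = \left(-10\right) \left(- \frac{64}{21}\right) \frac{236}{9} = \frac{640}{21} \cdot \frac{236}{9} = \frac{151040}{189}$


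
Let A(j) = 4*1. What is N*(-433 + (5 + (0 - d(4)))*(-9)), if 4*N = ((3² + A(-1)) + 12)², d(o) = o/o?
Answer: -293125/4 ≈ -73281.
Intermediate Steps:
d(o) = 1
A(j) = 4
N = 625/4 (N = ((3² + 4) + 12)²/4 = ((9 + 4) + 12)²/4 = (13 + 12)²/4 = (¼)*25² = (¼)*625 = 625/4 ≈ 156.25)
N*(-433 + (5 + (0 - d(4)))*(-9)) = 625*(-433 + (5 + (0 - 1*1))*(-9))/4 = 625*(-433 + (5 + (0 - 1))*(-9))/4 = 625*(-433 + (5 - 1)*(-9))/4 = 625*(-433 + 4*(-9))/4 = 625*(-433 - 36)/4 = (625/4)*(-469) = -293125/4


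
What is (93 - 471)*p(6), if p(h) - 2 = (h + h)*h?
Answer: -27972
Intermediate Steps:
p(h) = 2 + 2*h² (p(h) = 2 + (h + h)*h = 2 + (2*h)*h = 2 + 2*h²)
(93 - 471)*p(6) = (93 - 471)*(2 + 2*6²) = -378*(2 + 2*36) = -378*(2 + 72) = -378*74 = -27972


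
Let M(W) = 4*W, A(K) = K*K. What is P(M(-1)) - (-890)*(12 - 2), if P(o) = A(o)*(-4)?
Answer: 8836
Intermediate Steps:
A(K) = K²
P(o) = -4*o² (P(o) = o²*(-4) = -4*o²)
P(M(-1)) - (-890)*(12 - 2) = -4*(4*(-1))² - (-890)*(12 - 2) = -4*(-4)² - (-890)*10 = -4*16 - 178*(-50) = -64 + 8900 = 8836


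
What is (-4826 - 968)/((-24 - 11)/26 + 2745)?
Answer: -150644/71335 ≈ -2.1118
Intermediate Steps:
(-4826 - 968)/((-24 - 11)/26 + 2745) = -5794/(-35*1/26 + 2745) = -5794/(-35/26 + 2745) = -5794/71335/26 = -5794*26/71335 = -150644/71335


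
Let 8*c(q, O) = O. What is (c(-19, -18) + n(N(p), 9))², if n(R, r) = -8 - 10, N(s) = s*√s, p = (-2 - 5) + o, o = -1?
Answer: 6561/16 ≈ 410.06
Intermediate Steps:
c(q, O) = O/8
p = -8 (p = (-2 - 5) - 1 = -7 - 1 = -8)
N(s) = s^(3/2)
n(R, r) = -18
(c(-19, -18) + n(N(p), 9))² = ((⅛)*(-18) - 18)² = (-9/4 - 18)² = (-81/4)² = 6561/16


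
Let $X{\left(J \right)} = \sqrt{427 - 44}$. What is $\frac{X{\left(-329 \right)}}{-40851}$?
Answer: $- \frac{\sqrt{383}}{40851} \approx -0.00047907$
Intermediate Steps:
$X{\left(J \right)} = \sqrt{383}$
$\frac{X{\left(-329 \right)}}{-40851} = \frac{\sqrt{383}}{-40851} = \sqrt{383} \left(- \frac{1}{40851}\right) = - \frac{\sqrt{383}}{40851}$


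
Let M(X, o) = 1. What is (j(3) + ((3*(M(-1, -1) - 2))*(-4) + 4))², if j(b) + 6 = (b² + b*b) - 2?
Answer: 676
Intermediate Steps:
j(b) = -8 + 2*b² (j(b) = -6 + ((b² + b*b) - 2) = -6 + ((b² + b²) - 2) = -6 + (2*b² - 2) = -6 + (-2 + 2*b²) = -8 + 2*b²)
(j(3) + ((3*(M(-1, -1) - 2))*(-4) + 4))² = ((-8 + 2*3²) + ((3*(1 - 2))*(-4) + 4))² = ((-8 + 2*9) + ((3*(-1))*(-4) + 4))² = ((-8 + 18) + (-3*(-4) + 4))² = (10 + (12 + 4))² = (10 + 16)² = 26² = 676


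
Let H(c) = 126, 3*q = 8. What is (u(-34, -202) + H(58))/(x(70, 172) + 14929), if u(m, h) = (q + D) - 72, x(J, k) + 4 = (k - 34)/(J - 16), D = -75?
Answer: -165/134348 ≈ -0.0012282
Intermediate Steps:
x(J, k) = -4 + (-34 + k)/(-16 + J) (x(J, k) = -4 + (k - 34)/(J - 16) = -4 + (-34 + k)/(-16 + J))
q = 8/3 (q = (⅓)*8 = 8/3 ≈ 2.6667)
u(m, h) = -433/3 (u(m, h) = (8/3 - 75) - 72 = -217/3 - 72 = -433/3)
(u(-34, -202) + H(58))/(x(70, 172) + 14929) = (-433/3 + 126)/((30 + 172 - 4*70)/(-16 + 70) + 14929) = -55/(3*((30 + 172 - 280)/54 + 14929)) = -55/(3*((1/54)*(-78) + 14929)) = -55/(3*(-13/9 + 14929)) = -55/(3*134348/9) = -55/3*9/134348 = -165/134348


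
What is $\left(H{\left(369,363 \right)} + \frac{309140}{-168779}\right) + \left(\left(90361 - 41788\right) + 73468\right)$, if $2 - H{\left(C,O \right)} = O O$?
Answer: $- \frac{126296438}{12983} \approx -9727.8$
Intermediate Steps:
$H{\left(C,O \right)} = 2 - O^{2}$ ($H{\left(C,O \right)} = 2 - O O = 2 - O^{2}$)
$\left(H{\left(369,363 \right)} + \frac{309140}{-168779}\right) + \left(\left(90361 - 41788\right) + 73468\right) = \left(\left(2 - 363^{2}\right) + \frac{309140}{-168779}\right) + \left(\left(90361 - 41788\right) + 73468\right) = \left(\left(2 - 131769\right) + 309140 \left(- \frac{1}{168779}\right)\right) + \left(48573 + 73468\right) = \left(\left(2 - 131769\right) - \frac{23780}{12983}\right) + 122041 = \left(-131767 - \frac{23780}{12983}\right) + 122041 = - \frac{1710754741}{12983} + 122041 = - \frac{126296438}{12983}$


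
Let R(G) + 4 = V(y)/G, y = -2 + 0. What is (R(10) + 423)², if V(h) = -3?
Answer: 17530969/100 ≈ 1.7531e+5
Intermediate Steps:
y = -2
R(G) = -4 - 3/G
(R(10) + 423)² = ((-4 - 3/10) + 423)² = (-43/10 + 423)² = (4187/10)² = 17530969/100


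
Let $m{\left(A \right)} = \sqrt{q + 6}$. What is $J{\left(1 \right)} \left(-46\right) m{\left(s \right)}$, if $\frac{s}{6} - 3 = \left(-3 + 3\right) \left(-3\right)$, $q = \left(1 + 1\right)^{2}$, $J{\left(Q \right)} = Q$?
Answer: $- 46 \sqrt{10} \approx -145.46$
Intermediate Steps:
$q = 4$ ($q = 2^{2} = 4$)
$s = 18$ ($s = 18 + 6 \left(-3 + 3\right) \left(-3\right) = 18 + 6 \cdot 0 \left(-3\right) = 18 + 6 \cdot 0 = 18 + 0 = 18$)
$m{\left(A \right)} = \sqrt{10}$ ($m{\left(A \right)} = \sqrt{4 + 6} = \sqrt{10}$)
$J{\left(1 \right)} \left(-46\right) m{\left(s \right)} = 1 \left(-46\right) \sqrt{10} = - 46 \sqrt{10}$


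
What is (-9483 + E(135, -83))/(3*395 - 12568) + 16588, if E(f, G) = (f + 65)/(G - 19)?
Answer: 9630365137/580533 ≈ 16589.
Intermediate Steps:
E(f, G) = (65 + f)/(-19 + G)
(-9483 + E(135, -83))/(3*395 - 12568) + 16588 = (-9483 + (65 + 135)/(-19 - 83))/(3*395 - 12568) + 16588 = (-9483 + 200/(-102))/(1185 - 12568) + 16588 = (-9483 - 1/102*200)/(-11383) + 16588 = (-9483 - 100/51)*(-1/11383) + 16588 = -483733/51*(-1/11383) + 16588 = 483733/580533 + 16588 = 9630365137/580533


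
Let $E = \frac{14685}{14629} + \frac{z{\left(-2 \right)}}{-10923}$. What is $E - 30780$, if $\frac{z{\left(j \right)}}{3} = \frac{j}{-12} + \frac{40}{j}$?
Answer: $- \frac{9836507875159}{319585134} \approx -30779.0$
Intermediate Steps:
$z{\left(j \right)} = \frac{120}{j} - \frac{j}{4}$ ($z{\left(j \right)} = 3 \left(\frac{j}{-12} + \frac{40}{j}\right) = 3 \left(j \left(- \frac{1}{12}\right) + \frac{40}{j}\right) = 3 \left(- \frac{j}{12} + \frac{40}{j}\right) = 3 \left(\frac{40}{j} - \frac{j}{12}\right) = \frac{120}{j} - \frac{j}{4}$)
$E = \frac{322549361}{319585134}$ ($E = \frac{14685}{14629} + \frac{\frac{120}{-2} - - \frac{1}{2}}{-10923} = 14685 \cdot \frac{1}{14629} + \left(120 \left(- \frac{1}{2}\right) + \frac{1}{2}\right) \left(- \frac{1}{10923}\right) = \frac{14685}{14629} + \left(-60 + \frac{1}{2}\right) \left(- \frac{1}{10923}\right) = \frac{14685}{14629} - - \frac{119}{21846} = \frac{14685}{14629} + \frac{119}{21846} = \frac{322549361}{319585134} \approx 1.0093$)
$E - 30780 = \frac{322549361}{319585134} - 30780 = - \frac{9836507875159}{319585134}$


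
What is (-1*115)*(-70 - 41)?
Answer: 12765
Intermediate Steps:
(-1*115)*(-70 - 41) = -115*(-111) = 12765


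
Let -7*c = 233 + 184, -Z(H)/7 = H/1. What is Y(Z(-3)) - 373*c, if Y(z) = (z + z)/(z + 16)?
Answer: 5755311/259 ≈ 22221.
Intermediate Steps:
Z(H) = -7*H (Z(H) = -7*H/1 = -7*H)
c = -417/7 (c = -(233 + 184)/7 = -⅐*417 = -417/7 ≈ -59.571)
Y(z) = 2*z/(16 + z) (Y(z) = (2*z)/(16 + z) = 2*z/(16 + z))
Y(Z(-3)) - 373*c = 2*(-7*(-3))/(16 - 7*(-3)) - 373*(-417/7) = 2*21/(16 + 21) + 155541/7 = 2*21/37 + 155541/7 = 2*21*(1/37) + 155541/7 = 42/37 + 155541/7 = 5755311/259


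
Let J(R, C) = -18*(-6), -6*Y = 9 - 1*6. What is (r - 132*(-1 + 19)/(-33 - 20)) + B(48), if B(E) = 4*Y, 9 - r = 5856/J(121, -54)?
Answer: -1141/477 ≈ -2.3920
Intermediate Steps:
Y = -½ (Y = -(9 - 1*6)/6 = -(9 - 6)/6 = -⅙*3 = -½ ≈ -0.50000)
J(R, C) = 108
r = -407/9 (r = 9 - 5856/108 = 9 - 1*488/9 = 9 - 488/9 = -407/9 ≈ -45.222)
B(E) = -2 (B(E) = 4*(-½) = -2)
(r - 132*(-1 + 19)/(-33 - 20)) + B(48) = (-407/9 - 132*(-1 + 19)/(-33 - 20)) - 2 = (-407/9 - 2376/(-53)) - 2 = (-407/9 - 2376*(-1)/53) - 2 = (-407/9 - 132*(-18/53)) - 2 = (-407/9 + 2376/53) - 2 = -187/477 - 2 = -1141/477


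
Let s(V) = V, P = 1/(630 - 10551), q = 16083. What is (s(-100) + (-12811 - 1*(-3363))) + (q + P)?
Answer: 64833734/9921 ≈ 6535.0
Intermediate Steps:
P = -1/9921 (P = 1/(-9921) = -1/9921 ≈ -0.00010080)
(s(-100) + (-12811 - 1*(-3363))) + (q + P) = (-100 + (-12811 - 1*(-3363))) + (16083 - 1/9921) = (-100 + (-12811 + 3363)) + 159559442/9921 = (-100 - 9448) + 159559442/9921 = -9548 + 159559442/9921 = 64833734/9921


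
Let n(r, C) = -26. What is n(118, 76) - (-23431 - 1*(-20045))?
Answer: 3360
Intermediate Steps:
n(118, 76) - (-23431 - 1*(-20045)) = -26 - (-23431 - 1*(-20045)) = -26 - (-23431 + 20045) = -26 - 1*(-3386) = -26 + 3386 = 3360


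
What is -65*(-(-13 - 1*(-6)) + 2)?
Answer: -585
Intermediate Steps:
-65*(-(-13 - 1*(-6)) + 2) = -65*(-(-13 + 6) + 2) = -65*(-1*(-7) + 2) = -65*(7 + 2) = -65*9 = -585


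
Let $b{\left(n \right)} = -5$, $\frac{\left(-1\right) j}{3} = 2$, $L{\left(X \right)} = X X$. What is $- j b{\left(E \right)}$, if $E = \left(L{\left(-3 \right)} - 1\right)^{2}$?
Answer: $-30$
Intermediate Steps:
$L{\left(X \right)} = X^{2}$
$j = -6$ ($j = \left(-3\right) 2 = -6$)
$E = 64$ ($E = \left(\left(-3\right)^{2} - 1\right)^{2} = \left(9 - 1\right)^{2} = 8^{2} = 64$)
$- j b{\left(E \right)} = \left(-1\right) \left(-6\right) \left(-5\right) = 6 \left(-5\right) = -30$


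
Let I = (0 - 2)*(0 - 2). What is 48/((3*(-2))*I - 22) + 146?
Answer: 3334/23 ≈ 144.96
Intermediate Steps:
I = 4 (I = -2*(-2) = 4)
48/((3*(-2))*I - 22) + 146 = 48/((3*(-2))*4 - 22) + 146 = 48/(-6*4 - 22) + 146 = 48/(-24 - 22) + 146 = 48/(-46) + 146 = -1/46*48 + 146 = -24/23 + 146 = 3334/23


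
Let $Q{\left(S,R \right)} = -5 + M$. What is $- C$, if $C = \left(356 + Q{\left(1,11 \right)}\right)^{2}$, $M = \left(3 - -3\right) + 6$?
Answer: $-131769$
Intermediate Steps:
$M = 12$ ($M = \left(3 + 3\right) + 6 = 6 + 6 = 12$)
$Q{\left(S,R \right)} = 7$ ($Q{\left(S,R \right)} = -5 + 12 = 7$)
$C = 131769$ ($C = \left(356 + 7\right)^{2} = 363^{2} = 131769$)
$- C = \left(-1\right) 131769 = -131769$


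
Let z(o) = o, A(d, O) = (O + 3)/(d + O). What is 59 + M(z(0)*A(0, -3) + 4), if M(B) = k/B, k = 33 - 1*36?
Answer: 233/4 ≈ 58.250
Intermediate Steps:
A(d, O) = (3 + O)/(O + d)
k = -3 (k = 33 - 36 = -3)
M(B) = -3/B
59 + M(z(0)*A(0, -3) + 4) = 59 - 3/(0*((3 - 3)/(-3 + 0)) + 4) = 59 - 3/(0*(0/(-3)) + 4) = 59 - 3/(0*(-⅓*0) + 4) = 59 - 3/(0*0 + 4) = 59 - 3/(0 + 4) = 59 - 3/4 = 59 - 3*¼ = 59 - ¾ = 233/4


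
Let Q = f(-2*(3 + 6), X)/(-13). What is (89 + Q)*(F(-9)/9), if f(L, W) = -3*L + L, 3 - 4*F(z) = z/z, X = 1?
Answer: 1121/234 ≈ 4.7906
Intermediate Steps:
F(z) = ½ (F(z) = ¾ - z/(4*z) = ¾ - ¼*1 = ¾ - ¼ = ½)
f(L, W) = -2*L
Q = -36/13 (Q = -(-4)*(3 + 6)/(-13) = -(-4)*9*(-1/13) = -2*(-18)*(-1/13) = 36*(-1/13) = -36/13 ≈ -2.7692)
(89 + Q)*(F(-9)/9) = (89 - 36/13)*((½)/9) = 1121*((½)*(⅑))/13 = (1121/13)*(1/18) = 1121/234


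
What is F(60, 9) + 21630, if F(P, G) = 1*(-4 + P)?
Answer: 21686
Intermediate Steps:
F(P, G) = -4 + P
F(60, 9) + 21630 = (-4 + 60) + 21630 = 56 + 21630 = 21686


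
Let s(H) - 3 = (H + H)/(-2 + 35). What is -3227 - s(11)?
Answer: -9692/3 ≈ -3230.7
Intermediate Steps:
s(H) = 3 + 2*H/33 (s(H) = 3 + (H + H)/(-2 + 35) = 3 + (2*H)/33 = 3 + (2*H)*(1/33) = 3 + 2*H/33)
-3227 - s(11) = -3227 - (3 + (2/33)*11) = -3227 - (3 + 2/3) = -3227 - 1*11/3 = -3227 - 11/3 = -9692/3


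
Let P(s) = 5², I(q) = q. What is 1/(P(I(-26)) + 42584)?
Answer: 1/42609 ≈ 2.3469e-5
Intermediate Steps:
P(s) = 25
1/(P(I(-26)) + 42584) = 1/(25 + 42584) = 1/42609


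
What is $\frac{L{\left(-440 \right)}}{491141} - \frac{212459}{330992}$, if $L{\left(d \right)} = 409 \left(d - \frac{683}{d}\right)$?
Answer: $- \frac{9003637829367}{8941005802960} \approx -1.007$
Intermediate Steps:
$L{\left(d \right)} = - \frac{279347}{d} + 409 d$
$\frac{L{\left(-440 \right)}}{491141} - \frac{212459}{330992} = \frac{- \frac{279347}{-440} + 409 \left(-440\right)}{491141} - \frac{212459}{330992} = \left(\left(-279347\right) \left(- \frac{1}{440}\right) - 179960\right) \frac{1}{491141} - \frac{212459}{330992} = \left(\frac{279347}{440} - 179960\right) \frac{1}{491141} - \frac{212459}{330992} = \left(- \frac{78903053}{440}\right) \frac{1}{491141} - \frac{212459}{330992} = - \frac{78903053}{216102040} - \frac{212459}{330992} = - \frac{9003637829367}{8941005802960}$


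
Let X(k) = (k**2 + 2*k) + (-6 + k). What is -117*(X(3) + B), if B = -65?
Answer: 6201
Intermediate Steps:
X(k) = -6 + k**2 + 3*k
-117*(X(3) + B) = -117*((-6 + 3**2 + 3*3) - 65) = -117*((-6 + 9 + 9) - 65) = -117*(12 - 65) = -117*(-53) = 6201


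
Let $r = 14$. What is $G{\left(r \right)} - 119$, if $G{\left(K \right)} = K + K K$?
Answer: $91$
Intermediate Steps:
$G{\left(K \right)} = K + K^{2}$
$G{\left(r \right)} - 119 = 14 \left(1 + 14\right) - 119 = 14 \cdot 15 - 119 = 210 - 119 = 91$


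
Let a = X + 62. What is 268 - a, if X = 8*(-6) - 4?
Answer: 258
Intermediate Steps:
X = -52 (X = -48 - 4 = -52)
a = 10 (a = -52 + 62 = 10)
268 - a = 268 - 1*10 = 268 - 10 = 258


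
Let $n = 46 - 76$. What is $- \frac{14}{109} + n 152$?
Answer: $- \frac{497054}{109} \approx -4560.1$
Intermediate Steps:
$n = -30$ ($n = 46 - 76 = -30$)
$- \frac{14}{109} + n 152 = - \frac{14}{109} - 4560 = - \frac{497054}{109}$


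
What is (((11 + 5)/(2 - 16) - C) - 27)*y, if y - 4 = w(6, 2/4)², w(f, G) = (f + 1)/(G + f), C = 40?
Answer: -415944/1183 ≈ -351.60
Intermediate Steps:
w(f, G) = (1 + f)/(G + f)
y = 872/169 (y = 4 + ((1 + 6)/(2/4 + 6))² = 4 + (7/(2*(¼) + 6))² = 4 + (7/(½ + 6))² = 4 + (7/(13/2))² = 4 + ((2/13)*7)² = 4 + (14/13)² = 4 + 196/169 = 872/169 ≈ 5.1598)
(((11 + 5)/(2 - 16) - C) - 27)*y = (((11 + 5)/(2 - 16) - 1*40) - 27)*(872/169) = ((16/(-14) - 40) - 27)*(872/169) = ((16*(-1/14) - 40) - 27)*(872/169) = ((-8/7 - 40) - 27)*(872/169) = (-288/7 - 27)*(872/169) = -477/7*872/169 = -415944/1183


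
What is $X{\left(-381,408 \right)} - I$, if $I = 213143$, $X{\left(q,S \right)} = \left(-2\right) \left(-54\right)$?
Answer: $-213035$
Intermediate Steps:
$X{\left(q,S \right)} = 108$
$X{\left(-381,408 \right)} - I = 108 - 213143 = -213035$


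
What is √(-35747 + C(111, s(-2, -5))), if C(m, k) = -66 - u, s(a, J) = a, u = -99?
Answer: I*√35714 ≈ 188.98*I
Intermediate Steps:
C(m, k) = 33 (C(m, k) = -66 - 1*(-99) = -66 + 99 = 33)
√(-35747 + C(111, s(-2, -5))) = √(-35747 + 33) = √(-35714) = I*√35714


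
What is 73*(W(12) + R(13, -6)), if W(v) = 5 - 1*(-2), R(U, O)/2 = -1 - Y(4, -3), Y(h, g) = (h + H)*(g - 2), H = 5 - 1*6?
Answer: 2555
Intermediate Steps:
H = -1 (H = 5 - 6 = -1)
Y(h, g) = (-1 + h)*(-2 + g) (Y(h, g) = (h - 1)*(g - 2) = (-1 + h)*(-2 + g))
R(U, O) = 28 (R(U, O) = 2*(-1 - (2 - 1*(-3) - 2*4 - 3*4)) = 2*(-1 - (2 + 3 - 8 - 12)) = 2*(-1 - 1*(-15)) = 2*(-1 + 15) = 2*14 = 28)
W(v) = 7 (W(v) = 5 + 2 = 7)
73*(W(12) + R(13, -6)) = 73*(7 + 28) = 73*35 = 2555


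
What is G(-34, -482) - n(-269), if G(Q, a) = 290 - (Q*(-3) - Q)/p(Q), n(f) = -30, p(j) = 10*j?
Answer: 1602/5 ≈ 320.40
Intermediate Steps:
G(Q, a) = 1452/5 (G(Q, a) = 290 - (Q*(-3) - Q)/(10*Q) = 290 - (-3*Q - Q)*1/(10*Q) = 290 - (-4*Q)*1/(10*Q) = 290 - 1*(-2/5) = 290 + 2/5 = 1452/5)
G(-34, -482) - n(-269) = 1452/5 - 1*(-30) = 1452/5 + 30 = 1602/5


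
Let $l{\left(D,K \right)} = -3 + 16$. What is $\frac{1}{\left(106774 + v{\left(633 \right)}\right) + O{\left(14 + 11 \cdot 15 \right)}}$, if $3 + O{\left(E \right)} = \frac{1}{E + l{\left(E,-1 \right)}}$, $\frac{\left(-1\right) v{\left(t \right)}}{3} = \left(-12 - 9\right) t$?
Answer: $\frac{192}{28156801} \approx 6.819 \cdot 10^{-6}$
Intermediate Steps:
$l{\left(D,K \right)} = 13$
$v{\left(t \right)} = 63 t$ ($v{\left(t \right)} = - 3 \left(-12 - 9\right) t = - 3 \left(- 21 t\right) = 63 t$)
$O{\left(E \right)} = -3 + \frac{1}{13 + E}$ ($O{\left(E \right)} = -3 + \frac{1}{E + 13} = -3 + \frac{1}{13 + E}$)
$\frac{1}{\left(106774 + v{\left(633 \right)}\right) + O{\left(14 + 11 \cdot 15 \right)}} = \frac{1}{\left(106774 + 63 \cdot 633\right) + \frac{-38 - 3 \left(14 + 11 \cdot 15\right)}{13 + \left(14 + 11 \cdot 15\right)}} = \frac{1}{\left(106774 + 39879\right) + \frac{-38 - 3 \left(14 + 165\right)}{13 + \left(14 + 165\right)}} = \frac{1}{146653 + \frac{-38 - 537}{13 + 179}} = \frac{1}{146653 + \frac{-38 - 537}{192}} = \frac{1}{146653 + \frac{1}{192} \left(-575\right)} = \frac{1}{146653 - \frac{575}{192}} = \frac{1}{\frac{28156801}{192}} = \frac{192}{28156801}$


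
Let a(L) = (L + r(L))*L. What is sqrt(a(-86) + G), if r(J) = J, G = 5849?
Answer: sqrt(20641) ≈ 143.67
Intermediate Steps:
a(L) = 2*L**2 (a(L) = (L + L)*L = (2*L)*L = 2*L**2)
sqrt(a(-86) + G) = sqrt(2*(-86)**2 + 5849) = sqrt(2*7396 + 5849) = sqrt(14792 + 5849) = sqrt(20641)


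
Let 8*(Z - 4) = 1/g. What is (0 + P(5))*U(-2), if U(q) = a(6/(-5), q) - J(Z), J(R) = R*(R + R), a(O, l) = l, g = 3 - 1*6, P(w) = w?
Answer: -48005/288 ≈ -166.68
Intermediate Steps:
g = -3 (g = 3 - 6 = -3)
Z = 95/24 (Z = 4 + (⅛)/(-3) = 4 + (⅛)*(-⅓) = 4 - 1/24 = 95/24 ≈ 3.9583)
J(R) = 2*R² (J(R) = R*(2*R) = 2*R²)
U(q) = -9025/288 + q (U(q) = q - 2*(95/24)² = q - 2*9025/576 = q - 1*9025/288 = q - 9025/288 = -9025/288 + q)
(0 + P(5))*U(-2) = (0 + 5)*(-9025/288 - 2) = 5*(-9601/288) = -48005/288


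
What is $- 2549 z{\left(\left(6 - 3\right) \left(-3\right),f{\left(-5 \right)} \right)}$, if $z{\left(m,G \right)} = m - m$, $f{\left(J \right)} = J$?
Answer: $0$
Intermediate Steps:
$z{\left(m,G \right)} = 0$
$- 2549 z{\left(\left(6 - 3\right) \left(-3\right),f{\left(-5 \right)} \right)} = \left(-2549\right) 0 = 0$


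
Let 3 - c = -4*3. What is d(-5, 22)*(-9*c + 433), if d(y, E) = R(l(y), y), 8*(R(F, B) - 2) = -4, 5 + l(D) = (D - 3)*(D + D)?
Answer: 447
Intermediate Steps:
c = 15 (c = 3 - (-4)*3 = 3 - 1*(-12) = 3 + 12 = 15)
l(D) = -5 + 2*D*(-3 + D) (l(D) = -5 + (D - 3)*(D + D) = -5 + (-3 + D)*(2*D) = -5 + 2*D*(-3 + D))
R(F, B) = 3/2 (R(F, B) = 2 + (⅛)*(-4) = 2 - ½ = 3/2)
d(y, E) = 3/2
d(-5, 22)*(-9*c + 433) = 3*(-9*15 + 433)/2 = 3*(-135 + 433)/2 = (3/2)*298 = 447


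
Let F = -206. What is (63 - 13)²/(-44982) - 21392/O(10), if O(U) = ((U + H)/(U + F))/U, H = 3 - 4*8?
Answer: -943009868870/427329 ≈ -2.2068e+6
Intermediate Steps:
H = -29 (H = 3 - 32 = -29)
O(U) = (-29 + U)/(U*(-206 + U)) (O(U) = ((U - 29)/(U - 206))/U = ((-29 + U)/(-206 + U))/U = (-29 + U)/(U*(-206 + U)))
(63 - 13)²/(-44982) - 21392/O(10) = (63 - 13)²/(-44982) - 21392*10*(-206 + 10)/(-29 + 10) = 50²*(-1/44982) - 21392/((⅒)*(-19)/(-196)) = 2500*(-1/44982) - 21392/((⅒)*(-1/196)*(-19)) = -1250/22491 - 21392/19/1960 = -1250/22491 - 21392*1960/19 = -1250/22491 - 41928320/19 = -943009868870/427329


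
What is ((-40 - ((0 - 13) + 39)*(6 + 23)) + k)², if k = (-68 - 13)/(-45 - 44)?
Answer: 4982242225/7921 ≈ 6.2899e+5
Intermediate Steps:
k = 81/89 (k = -81/(-89) = -81*(-1/89) = 81/89 ≈ 0.91011)
((-40 - ((0 - 13) + 39)*(6 + 23)) + k)² = ((-40 - ((0 - 13) + 39)*(6 + 23)) + 81/89)² = ((-40 - (-13 + 39)*29) + 81/89)² = ((-40 - 26*29) + 81/89)² = ((-40 - 1*754) + 81/89)² = ((-40 - 754) + 81/89)² = (-794 + 81/89)² = (-70585/89)² = 4982242225/7921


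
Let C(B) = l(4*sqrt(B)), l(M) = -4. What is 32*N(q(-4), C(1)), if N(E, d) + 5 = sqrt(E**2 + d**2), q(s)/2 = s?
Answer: -160 + 128*sqrt(5) ≈ 126.22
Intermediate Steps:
q(s) = 2*s
C(B) = -4
N(E, d) = -5 + sqrt(E**2 + d**2)
32*N(q(-4), C(1)) = 32*(-5 + sqrt((2*(-4))**2 + (-4)**2)) = 32*(-5 + sqrt((-8)**2 + 16)) = 32*(-5 + sqrt(64 + 16)) = 32*(-5 + sqrt(80)) = 32*(-5 + 4*sqrt(5)) = -160 + 128*sqrt(5)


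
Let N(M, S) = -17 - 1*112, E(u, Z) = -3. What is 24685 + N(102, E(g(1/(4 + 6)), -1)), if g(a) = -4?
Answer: 24556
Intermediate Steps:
N(M, S) = -129 (N(M, S) = -17 - 112 = -129)
24685 + N(102, E(g(1/(4 + 6)), -1)) = 24685 - 129 = 24556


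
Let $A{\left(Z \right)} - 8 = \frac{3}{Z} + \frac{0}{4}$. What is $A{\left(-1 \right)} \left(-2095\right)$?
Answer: $-10475$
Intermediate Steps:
$A{\left(Z \right)} = 8 + \frac{3}{Z}$ ($A{\left(Z \right)} = 8 + \left(\frac{3}{Z} + \frac{0}{4}\right) = 8 + \left(\frac{3}{Z} + 0 \cdot \frac{1}{4}\right) = 8 + \left(\frac{3}{Z} + 0\right) = 8 + \frac{3}{Z}$)
$A{\left(-1 \right)} \left(-2095\right) = \left(8 + \frac{3}{-1}\right) \left(-2095\right) = \left(8 + 3 \left(-1\right)\right) \left(-2095\right) = \left(8 - 3\right) \left(-2095\right) = 5 \left(-2095\right) = -10475$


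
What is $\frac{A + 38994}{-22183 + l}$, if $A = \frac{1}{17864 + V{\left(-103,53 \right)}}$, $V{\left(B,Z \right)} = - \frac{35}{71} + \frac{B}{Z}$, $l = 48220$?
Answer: $\frac{2620906221379}{1750026547368} \approx 1.4976$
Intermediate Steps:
$V{\left(B,Z \right)} = - \frac{35}{71} + \frac{B}{Z}$ ($V{\left(B,Z \right)} = \left(-35\right) \frac{1}{71} + \frac{B}{Z} = - \frac{35}{71} + \frac{B}{Z}$)
$A = \frac{3763}{67213064}$ ($A = \frac{1}{17864 - \left(\frac{35}{71} + \frac{103}{53}\right)} = \frac{1}{17864 - \frac{9168}{3763}} = \frac{1}{\frac{67213064}{3763}} = \frac{3763}{67213064} \approx 5.5986 \cdot 10^{-5}$)
$\frac{A + 38994}{-22183 + l} = \frac{\frac{3763}{67213064} + 38994}{-22183 + 48220} = \frac{2620906221379}{67213064 \cdot 26037} = \frac{2620906221379}{67213064} \cdot \frac{1}{26037} = \frac{2620906221379}{1750026547368}$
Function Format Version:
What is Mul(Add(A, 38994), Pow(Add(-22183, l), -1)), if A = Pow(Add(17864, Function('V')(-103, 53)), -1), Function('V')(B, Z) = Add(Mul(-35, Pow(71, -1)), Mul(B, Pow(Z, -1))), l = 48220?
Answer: Rational(2620906221379, 1750026547368) ≈ 1.4976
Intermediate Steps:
Function('V')(B, Z) = Add(Rational(-35, 71), Mul(B, Pow(Z, -1))) (Function('V')(B, Z) = Add(Mul(-35, Rational(1, 71)), Mul(B, Pow(Z, -1))) = Add(Rational(-35, 71), Mul(B, Pow(Z, -1))))
A = Rational(3763, 67213064) (A = Pow(Add(17864, Add(Rational(-35, 71), Mul(-103, Pow(53, -1)))), -1) = Pow(Add(17864, Add(Rational(-35, 71), Mul(-103, Rational(1, 53)))), -1) = Pow(Add(17864, Add(Rational(-35, 71), Rational(-103, 53))), -1) = Pow(Add(17864, Rational(-9168, 3763)), -1) = Pow(Rational(67213064, 3763), -1) = Rational(3763, 67213064) ≈ 5.5986e-5)
Mul(Add(A, 38994), Pow(Add(-22183, l), -1)) = Mul(Add(Rational(3763, 67213064), 38994), Pow(Add(-22183, 48220), -1)) = Mul(Rational(2620906221379, 67213064), Pow(26037, -1)) = Mul(Rational(2620906221379, 67213064), Rational(1, 26037)) = Rational(2620906221379, 1750026547368)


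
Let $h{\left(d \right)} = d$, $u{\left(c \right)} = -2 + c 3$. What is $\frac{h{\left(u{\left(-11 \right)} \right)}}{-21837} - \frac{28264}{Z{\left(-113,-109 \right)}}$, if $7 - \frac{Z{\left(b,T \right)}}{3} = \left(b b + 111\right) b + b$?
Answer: $- \frac{6449544}{1324377655} \approx -0.0048699$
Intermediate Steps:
$u{\left(c \right)} = -2 + 3 c$
$Z{\left(b,T \right)} = 21 - 3 b - 3 b \left(111 + b^{2}\right)$ ($Z{\left(b,T \right)} = 21 - 3 \left(\left(b b + 111\right) b + b\right) = 21 - 3 \left(\left(b^{2} + 111\right) b + b\right) = 21 - 3 \left(\left(111 + b^{2}\right) b + b\right) = 21 - 3 \left(b \left(111 + b^{2}\right) + b\right) = 21 - 3 \left(b + b \left(111 + b^{2}\right)\right) = 21 - \left(3 b + 3 b \left(111 + b^{2}\right)\right) = 21 - 3 b - 3 b \left(111 + b^{2}\right)$)
$\frac{h{\left(u{\left(-11 \right)} \right)}}{-21837} - \frac{28264}{Z{\left(-113,-109 \right)}} = \frac{-2 + 3 \left(-11\right)}{-21837} - \frac{28264}{21 - -37968 - 3 \left(-113\right)^{3}} = \left(-2 - 33\right) \left(- \frac{1}{21837}\right) - \frac{28264}{21 + 37968 - -4328691} = \left(-35\right) \left(- \frac{1}{21837}\right) - \frac{28264}{21 + 37968 + 4328691} = \frac{35}{21837} - \frac{28264}{4366680} = \frac{35}{21837} - \frac{3533}{545835} = - \frac{6449544}{1324377655}$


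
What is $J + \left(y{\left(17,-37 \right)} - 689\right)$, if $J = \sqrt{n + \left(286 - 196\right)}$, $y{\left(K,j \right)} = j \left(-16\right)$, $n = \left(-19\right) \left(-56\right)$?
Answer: $-97 + \sqrt{1154} \approx -63.029$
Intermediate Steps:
$n = 1064$
$y{\left(K,j \right)} = - 16 j$
$J = \sqrt{1154}$ ($J = \sqrt{1064 + \left(286 - 196\right)} = \sqrt{1064 + 90} = \sqrt{1154} \approx 33.971$)
$J + \left(y{\left(17,-37 \right)} - 689\right) = \sqrt{1154} - 97 = -97 + \sqrt{1154}$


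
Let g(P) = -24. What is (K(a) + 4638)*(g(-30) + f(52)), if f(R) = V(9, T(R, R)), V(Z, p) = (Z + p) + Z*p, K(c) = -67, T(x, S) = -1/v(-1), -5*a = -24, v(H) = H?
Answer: -22855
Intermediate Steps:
a = 24/5 (a = -1/5*(-24) = 24/5 ≈ 4.8000)
T(x, S) = 1 (T(x, S) = -1/(-1) = -1*(-1) = 1)
V(Z, p) = Z + p + Z*p
f(R) = 19 (f(R) = 9 + 1 + 9*1 = 9 + 1 + 9 = 19)
(K(a) + 4638)*(g(-30) + f(52)) = (-67 + 4638)*(-24 + 19) = 4571*(-5) = -22855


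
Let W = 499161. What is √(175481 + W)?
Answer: √674642 ≈ 821.37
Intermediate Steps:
√(175481 + W) = √(175481 + 499161) = √674642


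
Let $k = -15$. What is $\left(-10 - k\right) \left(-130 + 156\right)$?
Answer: $130$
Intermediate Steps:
$\left(-10 - k\right) \left(-130 + 156\right) = \left(-10 - -15\right) \left(-130 + 156\right) = \left(-10 + 15\right) 26 = 5 \cdot 26 = 130$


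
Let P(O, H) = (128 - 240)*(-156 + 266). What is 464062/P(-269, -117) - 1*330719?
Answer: -2037461071/6160 ≈ -3.3076e+5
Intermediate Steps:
P(O, H) = -12320 (P(O, H) = -112*110 = -12320)
464062/P(-269, -117) - 1*330719 = 464062/(-12320) - 1*330719 = 464062*(-1/12320) - 330719 = -232031/6160 - 330719 = -2037461071/6160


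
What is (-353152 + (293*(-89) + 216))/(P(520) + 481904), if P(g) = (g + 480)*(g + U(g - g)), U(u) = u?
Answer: -379013/1001904 ≈ -0.37829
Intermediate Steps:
P(g) = g*(480 + g) (P(g) = (g + 480)*(g + (g - g)) = (480 + g)*(g + 0) = (480 + g)*g = g*(480 + g))
(-353152 + (293*(-89) + 216))/(P(520) + 481904) = (-353152 + (293*(-89) + 216))/(520*(480 + 520) + 481904) = (-353152 + (-26077 + 216))/(520*1000 + 481904) = (-353152 - 25861)/(520000 + 481904) = -379013/1001904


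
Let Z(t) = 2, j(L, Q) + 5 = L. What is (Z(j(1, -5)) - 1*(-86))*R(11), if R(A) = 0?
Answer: 0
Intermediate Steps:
j(L, Q) = -5 + L
(Z(j(1, -5)) - 1*(-86))*R(11) = (2 - 1*(-86))*0 = (2 + 86)*0 = 88*0 = 0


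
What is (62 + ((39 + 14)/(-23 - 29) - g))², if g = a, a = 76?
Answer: 609961/2704 ≈ 225.58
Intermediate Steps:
g = 76
(62 + ((39 + 14)/(-23 - 29) - g))² = (62 + ((39 + 14)/(-23 - 29) - 1*76))² = (62 + (53/(-52) - 76))² = (62 + (53*(-1/52) - 76))² = (62 + (-53/52 - 76))² = (62 - 4005/52)² = (-781/52)² = 609961/2704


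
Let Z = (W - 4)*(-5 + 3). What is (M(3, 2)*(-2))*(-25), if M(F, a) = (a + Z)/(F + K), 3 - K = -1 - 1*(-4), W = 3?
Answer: 200/3 ≈ 66.667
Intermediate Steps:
K = 0 (K = 3 - (-1 - 1*(-4)) = 3 - (-1 + 4) = 3 - 1*3 = 3 - 3 = 0)
Z = 2 (Z = (3 - 4)*(-5 + 3) = -1*(-2) = 2)
M(F, a) = (2 + a)/F (M(F, a) = (a + 2)/(F + 0) = (2 + a)/F)
(M(3, 2)*(-2))*(-25) = (((2 + 2)/3)*(-2))*(-25) = (((1/3)*4)*(-2))*(-25) = ((4/3)*(-2))*(-25) = -8/3*(-25) = 200/3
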